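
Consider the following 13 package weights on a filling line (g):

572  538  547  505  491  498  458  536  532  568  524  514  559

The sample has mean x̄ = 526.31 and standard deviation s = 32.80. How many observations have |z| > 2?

1

Cutoffs: x̄ ± 2s = [460.71, 591.91].
Outside the cutoffs: 458.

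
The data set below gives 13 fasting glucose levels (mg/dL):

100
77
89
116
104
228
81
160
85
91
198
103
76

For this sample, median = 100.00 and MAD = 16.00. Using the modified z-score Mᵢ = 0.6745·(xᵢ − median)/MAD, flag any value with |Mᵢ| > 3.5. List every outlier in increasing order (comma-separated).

198, 228

|Mᵢ| > 3.5 ⇔ |xᵢ − 100.00| > 3.5·16.00/0.6745 = 83.02.
So outliers lie outside [16.98, 183.02].
198: M = 4.13 → outlier.
228: M = 5.40 → outlier.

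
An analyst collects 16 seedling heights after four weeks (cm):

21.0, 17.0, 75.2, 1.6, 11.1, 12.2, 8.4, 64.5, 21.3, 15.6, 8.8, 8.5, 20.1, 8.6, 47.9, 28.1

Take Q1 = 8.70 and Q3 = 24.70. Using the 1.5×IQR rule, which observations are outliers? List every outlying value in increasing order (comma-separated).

IQR = Q3 − Q1 = 24.70 − 8.70 = 16.00.
Lower fence = Q1 − 1.5·IQR = 8.70 − 24.00 = -15.30.
Upper fence = Q3 + 1.5·IQR = 24.70 + 24.00 = 48.70.
64.5 > 48.70 → outlier.
75.2 > 48.70 → outlier.
All remaining values lie within [-15.30, 48.70].

64.5, 75.2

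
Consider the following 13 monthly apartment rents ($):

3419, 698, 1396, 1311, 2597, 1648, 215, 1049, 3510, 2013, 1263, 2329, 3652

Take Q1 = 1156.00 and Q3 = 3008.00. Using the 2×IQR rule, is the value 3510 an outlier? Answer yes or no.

IQR = Q3 − Q1 = 3008.00 − 1156.00 = 1852.00.
Lower fence = Q1 − 2·IQR = 1156.00 − 3704.00 = -2548.00.
Upper fence = Q3 + 2·IQR = 3008.00 + 3704.00 = 6712.00.
3510 lies within [-2548.00, 6712.00].

no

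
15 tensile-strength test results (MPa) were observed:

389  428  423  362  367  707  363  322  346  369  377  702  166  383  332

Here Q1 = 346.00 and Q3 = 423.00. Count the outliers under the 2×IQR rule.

3

IQR = 77.00; fences at 346.00 − 154.00 = 192.00 and 423.00 + 154.00 = 577.00.
Outside the cutoffs: 166, 702, 707.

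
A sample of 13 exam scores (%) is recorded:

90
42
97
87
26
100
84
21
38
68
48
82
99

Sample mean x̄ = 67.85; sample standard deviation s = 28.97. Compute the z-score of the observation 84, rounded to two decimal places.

z = (84 − 67.85) / 28.97 = 0.56.

0.56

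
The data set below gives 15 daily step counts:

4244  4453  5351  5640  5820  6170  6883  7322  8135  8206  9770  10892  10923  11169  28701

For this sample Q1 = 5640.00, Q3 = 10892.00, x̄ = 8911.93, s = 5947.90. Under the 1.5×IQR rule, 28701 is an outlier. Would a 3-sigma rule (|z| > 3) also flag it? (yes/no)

yes

z = (28701 − 8911.93) / 5947.90 = 3.33.
|z| = 3.33 > 3.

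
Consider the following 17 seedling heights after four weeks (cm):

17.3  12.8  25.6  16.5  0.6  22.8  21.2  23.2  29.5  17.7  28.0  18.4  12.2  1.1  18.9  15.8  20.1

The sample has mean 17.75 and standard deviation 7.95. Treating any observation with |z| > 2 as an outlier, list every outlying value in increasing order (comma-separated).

Cutoffs at x̄ ± 2s: 17.75 ± 2·7.95 = [1.85, 33.65].
0.6: z = -2.16, |z| > 2 → outlier.
1.1: z = -2.09, |z| > 2 → outlier.
Every other value lies within [1.85, 33.65].

0.6, 1.1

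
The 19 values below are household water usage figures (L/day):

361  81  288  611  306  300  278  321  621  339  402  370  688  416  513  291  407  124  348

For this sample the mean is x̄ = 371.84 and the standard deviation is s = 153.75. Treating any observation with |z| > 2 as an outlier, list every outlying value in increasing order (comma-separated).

Cutoffs at x̄ ± 2s: 371.84 ± 2·153.75 = [64.34, 679.34].
688: z = 2.06, |z| > 2 → outlier.
Every other value lies within [64.34, 679.34].

688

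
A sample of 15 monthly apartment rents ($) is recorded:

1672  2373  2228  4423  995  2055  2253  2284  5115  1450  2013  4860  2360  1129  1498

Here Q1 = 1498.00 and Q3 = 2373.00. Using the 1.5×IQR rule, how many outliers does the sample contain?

IQR = 875.00; fences at 1498.00 − 1312.50 = 185.50 and 2373.00 + 1312.50 = 3685.50.
Outside the cutoffs: 4423, 4860, 5115.

3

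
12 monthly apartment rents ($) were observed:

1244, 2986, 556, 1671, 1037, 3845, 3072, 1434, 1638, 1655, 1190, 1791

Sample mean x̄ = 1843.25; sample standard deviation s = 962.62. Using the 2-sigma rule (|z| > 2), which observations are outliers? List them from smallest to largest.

3845

Cutoffs at x̄ ± 2s: 1843.25 ± 2·962.62 = [-81.99, 3768.49].
3845: z = 2.08, |z| > 2 → outlier.
Every other value lies within [-81.99, 3768.49].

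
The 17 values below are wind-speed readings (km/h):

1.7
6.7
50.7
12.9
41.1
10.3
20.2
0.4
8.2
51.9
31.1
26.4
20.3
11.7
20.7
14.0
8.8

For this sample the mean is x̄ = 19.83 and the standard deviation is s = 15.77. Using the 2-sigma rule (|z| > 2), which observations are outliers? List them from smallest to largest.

51.9

Cutoffs at x̄ ± 2s: 19.83 ± 2·15.77 = [-11.71, 51.37].
51.9: z = 2.03, |z| > 2 → outlier.
Every other value lies within [-11.71, 51.37].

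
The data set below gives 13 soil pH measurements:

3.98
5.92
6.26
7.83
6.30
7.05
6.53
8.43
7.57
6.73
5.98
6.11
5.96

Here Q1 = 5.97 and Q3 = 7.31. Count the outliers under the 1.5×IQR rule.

IQR = 1.34; fences at 5.97 − 2.01 = 3.96 and 7.31 + 2.01 = 9.32.
Every value lies within the cutoffs.

0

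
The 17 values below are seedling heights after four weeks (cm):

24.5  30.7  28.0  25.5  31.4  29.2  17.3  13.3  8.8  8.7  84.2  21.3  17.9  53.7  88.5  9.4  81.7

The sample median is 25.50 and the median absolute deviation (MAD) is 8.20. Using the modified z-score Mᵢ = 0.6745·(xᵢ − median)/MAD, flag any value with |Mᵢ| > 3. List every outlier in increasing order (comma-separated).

|Mᵢ| > 3 ⇔ |xᵢ − 25.50| > 3·8.20/0.6745 = 36.47.
So outliers lie outside [-10.97, 61.97].
81.7: M = 4.62 → outlier.
84.2: M = 4.83 → outlier.
88.5: M = 5.18 → outlier.

81.7, 84.2, 88.5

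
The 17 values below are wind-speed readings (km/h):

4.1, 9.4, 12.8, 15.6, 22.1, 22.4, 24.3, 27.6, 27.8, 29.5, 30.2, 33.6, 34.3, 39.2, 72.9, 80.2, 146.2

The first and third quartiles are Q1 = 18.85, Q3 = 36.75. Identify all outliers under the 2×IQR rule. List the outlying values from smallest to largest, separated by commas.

72.9, 80.2, 146.2

IQR = Q3 − Q1 = 36.75 − 18.85 = 17.90.
Lower fence = Q1 − 2·IQR = 18.85 − 35.80 = -16.95.
Upper fence = Q3 + 2·IQR = 36.75 + 35.80 = 72.55.
72.9 > 72.55 → outlier.
80.2 > 72.55 → outlier.
146.2 > 72.55 → outlier.
All remaining values lie within [-16.95, 72.55].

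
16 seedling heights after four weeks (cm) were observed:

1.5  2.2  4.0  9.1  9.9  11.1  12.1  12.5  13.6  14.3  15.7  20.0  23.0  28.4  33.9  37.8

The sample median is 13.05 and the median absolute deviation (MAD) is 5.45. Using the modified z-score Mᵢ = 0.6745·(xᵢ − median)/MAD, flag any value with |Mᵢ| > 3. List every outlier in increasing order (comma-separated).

|Mᵢ| > 3 ⇔ |xᵢ − 13.05| > 3·5.45/0.6745 = 24.24.
So outliers lie outside [-11.19, 37.29].
37.8: M = 3.06 → outlier.

37.8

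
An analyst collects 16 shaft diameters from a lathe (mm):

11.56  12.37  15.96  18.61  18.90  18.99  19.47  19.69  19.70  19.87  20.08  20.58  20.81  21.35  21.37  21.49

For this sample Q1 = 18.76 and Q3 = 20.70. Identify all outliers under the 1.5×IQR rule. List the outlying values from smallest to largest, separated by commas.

11.56, 12.37

IQR = Q3 − Q1 = 20.70 − 18.76 = 1.94.
Lower fence = Q1 − 1.5·IQR = 18.76 − 2.91 = 15.85.
Upper fence = Q3 + 1.5·IQR = 20.70 + 2.91 = 23.61.
11.56 < 15.85 → outlier.
12.37 < 15.85 → outlier.
All remaining values lie within [15.85, 23.61].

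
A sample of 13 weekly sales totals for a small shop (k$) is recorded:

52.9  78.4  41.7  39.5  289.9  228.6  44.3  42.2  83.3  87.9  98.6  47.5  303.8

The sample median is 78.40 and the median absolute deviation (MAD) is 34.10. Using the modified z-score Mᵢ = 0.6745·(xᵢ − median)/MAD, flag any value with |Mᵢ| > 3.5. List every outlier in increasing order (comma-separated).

289.9, 303.8

|Mᵢ| > 3.5 ⇔ |xᵢ − 78.40| > 3.5·34.10/0.6745 = 176.95.
So outliers lie outside [-98.55, 255.35].
289.9: M = 4.18 → outlier.
303.8: M = 4.46 → outlier.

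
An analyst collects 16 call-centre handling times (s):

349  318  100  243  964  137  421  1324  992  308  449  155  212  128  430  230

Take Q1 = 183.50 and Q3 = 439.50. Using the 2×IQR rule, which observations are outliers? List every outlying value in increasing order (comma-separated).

964, 992, 1324

IQR = Q3 − Q1 = 439.50 − 183.50 = 256.00.
Lower fence = Q1 − 2·IQR = 183.50 − 512.00 = -328.50.
Upper fence = Q3 + 2·IQR = 439.50 + 512.00 = 951.50.
964 > 951.50 → outlier.
992 > 951.50 → outlier.
1324 > 951.50 → outlier.
All remaining values lie within [-328.50, 951.50].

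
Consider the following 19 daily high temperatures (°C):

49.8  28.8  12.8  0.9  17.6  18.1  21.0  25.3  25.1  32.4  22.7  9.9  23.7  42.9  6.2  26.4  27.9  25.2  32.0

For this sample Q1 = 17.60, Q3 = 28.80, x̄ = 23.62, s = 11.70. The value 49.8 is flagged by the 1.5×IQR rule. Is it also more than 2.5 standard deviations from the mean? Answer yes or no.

z = (49.8 − 23.62) / 11.70 = 2.24.
|z| = 2.24 ≤ 2.5.

no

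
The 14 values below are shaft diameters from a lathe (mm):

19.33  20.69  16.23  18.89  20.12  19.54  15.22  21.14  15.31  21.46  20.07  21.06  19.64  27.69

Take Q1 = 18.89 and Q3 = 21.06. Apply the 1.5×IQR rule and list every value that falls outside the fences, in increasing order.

IQR = Q3 − Q1 = 21.06 − 18.89 = 2.17.
Lower fence = Q1 − 1.5·IQR = 18.89 − 3.255 = 15.635.
Upper fence = Q3 + 1.5·IQR = 21.06 + 3.255 = 24.315.
15.22 < 15.635 → outlier.
15.31 < 15.635 → outlier.
27.69 > 24.315 → outlier.
All remaining values lie within [15.635, 24.315].

15.22, 15.31, 27.69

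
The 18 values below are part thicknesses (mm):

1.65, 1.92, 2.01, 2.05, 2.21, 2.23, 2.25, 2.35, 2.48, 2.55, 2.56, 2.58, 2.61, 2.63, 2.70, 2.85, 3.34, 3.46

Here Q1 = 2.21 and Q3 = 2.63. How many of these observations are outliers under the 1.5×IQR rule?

IQR = 0.42; fences at 2.21 − 0.63 = 1.58 and 2.63 + 0.63 = 3.26.
Outside the cutoffs: 3.34, 3.46.

2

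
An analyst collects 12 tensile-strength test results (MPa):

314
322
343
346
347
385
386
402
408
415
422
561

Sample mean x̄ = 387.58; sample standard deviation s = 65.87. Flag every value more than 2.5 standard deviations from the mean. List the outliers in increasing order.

561

Cutoffs at x̄ ± 2.5s: 387.58 ± 2.5·65.87 = [222.905, 552.255].
561: z = 2.63, |z| > 2.5 → outlier.
Every other value lies within [222.905, 552.255].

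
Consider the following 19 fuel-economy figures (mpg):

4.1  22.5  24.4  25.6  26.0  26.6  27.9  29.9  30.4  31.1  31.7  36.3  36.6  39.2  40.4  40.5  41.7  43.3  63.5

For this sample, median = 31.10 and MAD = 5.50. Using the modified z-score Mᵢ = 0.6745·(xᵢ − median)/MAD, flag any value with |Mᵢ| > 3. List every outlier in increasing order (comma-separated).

|Mᵢ| > 3 ⇔ |xᵢ − 31.10| > 3·5.50/0.6745 = 24.46.
So outliers lie outside [6.64, 55.56].
4.1: M = -3.31 → outlier.
63.5: M = 3.97 → outlier.

4.1, 63.5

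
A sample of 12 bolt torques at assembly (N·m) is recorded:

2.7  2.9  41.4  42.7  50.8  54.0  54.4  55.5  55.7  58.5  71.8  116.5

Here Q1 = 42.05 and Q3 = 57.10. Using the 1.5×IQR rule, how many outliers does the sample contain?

3

IQR = 15.05; fences at 42.05 − 22.575 = 19.475 and 57.10 + 22.575 = 79.675.
Outside the cutoffs: 2.7, 2.9, 116.5.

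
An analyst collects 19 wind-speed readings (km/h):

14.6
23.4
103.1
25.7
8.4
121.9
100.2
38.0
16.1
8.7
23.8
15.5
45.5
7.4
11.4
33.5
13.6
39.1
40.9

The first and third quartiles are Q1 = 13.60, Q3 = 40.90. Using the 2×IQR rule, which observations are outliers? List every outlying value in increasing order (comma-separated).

IQR = Q3 − Q1 = 40.90 − 13.60 = 27.30.
Lower fence = Q1 − 2·IQR = 13.60 − 54.60 = -41.00.
Upper fence = Q3 + 2·IQR = 40.90 + 54.60 = 95.50.
100.2 > 95.50 → outlier.
103.1 > 95.50 → outlier.
121.9 > 95.50 → outlier.
All remaining values lie within [-41.00, 95.50].

100.2, 103.1, 121.9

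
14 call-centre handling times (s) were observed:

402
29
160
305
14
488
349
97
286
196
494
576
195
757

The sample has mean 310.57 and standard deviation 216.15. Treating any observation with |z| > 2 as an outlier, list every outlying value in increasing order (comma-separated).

Cutoffs at x̄ ± 2s: 310.57 ± 2·216.15 = [-121.73, 742.87].
757: z = 2.07, |z| > 2 → outlier.
Every other value lies within [-121.73, 742.87].

757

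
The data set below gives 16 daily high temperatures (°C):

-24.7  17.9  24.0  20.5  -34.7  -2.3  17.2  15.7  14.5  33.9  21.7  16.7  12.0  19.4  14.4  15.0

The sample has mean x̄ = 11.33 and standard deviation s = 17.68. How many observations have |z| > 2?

2

Cutoffs: x̄ ± 2s = [-24.03, 46.69].
Outside the cutoffs: -34.7, -24.7.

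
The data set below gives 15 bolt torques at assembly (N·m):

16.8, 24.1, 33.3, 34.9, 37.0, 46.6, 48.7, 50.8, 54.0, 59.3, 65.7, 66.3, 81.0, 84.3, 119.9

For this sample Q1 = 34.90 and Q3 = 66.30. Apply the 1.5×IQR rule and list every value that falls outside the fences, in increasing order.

IQR = Q3 − Q1 = 66.30 − 34.90 = 31.40.
Lower fence = Q1 − 1.5·IQR = 34.90 − 47.10 = -12.20.
Upper fence = Q3 + 1.5·IQR = 66.30 + 47.10 = 113.40.
119.9 > 113.40 → outlier.
All remaining values lie within [-12.20, 113.40].

119.9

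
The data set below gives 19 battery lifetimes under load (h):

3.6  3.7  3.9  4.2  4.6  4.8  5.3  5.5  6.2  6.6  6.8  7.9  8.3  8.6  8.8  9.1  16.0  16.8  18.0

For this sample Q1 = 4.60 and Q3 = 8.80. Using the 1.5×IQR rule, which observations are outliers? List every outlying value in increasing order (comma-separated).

16.0, 16.8, 18.0

IQR = Q3 − Q1 = 8.80 − 4.60 = 4.20.
Lower fence = Q1 − 1.5·IQR = 4.60 − 6.30 = -1.70.
Upper fence = Q3 + 1.5·IQR = 8.80 + 6.30 = 15.10.
16.0 > 15.10 → outlier.
16.8 > 15.10 → outlier.
18.0 > 15.10 → outlier.
All remaining values lie within [-1.70, 15.10].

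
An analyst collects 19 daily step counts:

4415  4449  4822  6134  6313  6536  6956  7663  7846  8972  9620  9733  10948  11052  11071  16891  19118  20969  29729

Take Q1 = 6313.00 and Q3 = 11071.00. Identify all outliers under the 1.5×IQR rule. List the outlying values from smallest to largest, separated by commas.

19118, 20969, 29729

IQR = Q3 − Q1 = 11071.00 − 6313.00 = 4758.00.
Lower fence = Q1 − 1.5·IQR = 6313.00 − 7137.00 = -824.00.
Upper fence = Q3 + 1.5·IQR = 11071.00 + 7137.00 = 18208.00.
19118 > 18208.00 → outlier.
20969 > 18208.00 → outlier.
29729 > 18208.00 → outlier.
All remaining values lie within [-824.00, 18208.00].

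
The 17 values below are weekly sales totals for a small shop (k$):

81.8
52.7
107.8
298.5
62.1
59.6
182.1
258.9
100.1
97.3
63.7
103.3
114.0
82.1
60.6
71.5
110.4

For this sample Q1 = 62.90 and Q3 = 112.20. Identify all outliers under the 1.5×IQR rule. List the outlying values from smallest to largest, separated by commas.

IQR = Q3 − Q1 = 112.20 − 62.90 = 49.30.
Lower fence = Q1 − 1.5·IQR = 62.90 − 73.95 = -11.05.
Upper fence = Q3 + 1.5·IQR = 112.20 + 73.95 = 186.15.
258.9 > 186.15 → outlier.
298.5 > 186.15 → outlier.
All remaining values lie within [-11.05, 186.15].

258.9, 298.5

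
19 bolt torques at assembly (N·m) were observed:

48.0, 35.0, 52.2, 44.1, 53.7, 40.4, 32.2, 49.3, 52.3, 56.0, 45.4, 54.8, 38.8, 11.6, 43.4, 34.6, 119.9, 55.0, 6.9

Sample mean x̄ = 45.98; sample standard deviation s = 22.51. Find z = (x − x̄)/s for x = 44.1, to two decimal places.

-0.08

z = (44.1 − 45.98) / 22.51 = -0.08.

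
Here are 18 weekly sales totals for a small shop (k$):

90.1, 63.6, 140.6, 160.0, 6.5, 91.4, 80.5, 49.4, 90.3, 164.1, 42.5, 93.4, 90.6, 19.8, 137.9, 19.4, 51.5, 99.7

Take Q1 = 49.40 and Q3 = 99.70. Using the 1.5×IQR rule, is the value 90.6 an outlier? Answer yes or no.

no

IQR = Q3 − Q1 = 99.70 − 49.40 = 50.30.
Lower fence = Q1 − 1.5·IQR = 49.40 − 75.45 = -26.05.
Upper fence = Q3 + 1.5·IQR = 99.70 + 75.45 = 175.15.
90.6 lies within [-26.05, 175.15].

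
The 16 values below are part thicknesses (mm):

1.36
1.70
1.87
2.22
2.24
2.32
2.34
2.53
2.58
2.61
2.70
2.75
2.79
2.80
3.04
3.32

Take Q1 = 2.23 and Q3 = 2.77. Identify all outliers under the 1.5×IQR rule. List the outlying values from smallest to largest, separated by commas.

IQR = Q3 − Q1 = 2.77 − 2.23 = 0.54.
Lower fence = Q1 − 1.5·IQR = 2.23 − 0.81 = 1.42.
Upper fence = Q3 + 1.5·IQR = 2.77 + 0.81 = 3.58.
1.36 < 1.42 → outlier.
All remaining values lie within [1.42, 3.58].

1.36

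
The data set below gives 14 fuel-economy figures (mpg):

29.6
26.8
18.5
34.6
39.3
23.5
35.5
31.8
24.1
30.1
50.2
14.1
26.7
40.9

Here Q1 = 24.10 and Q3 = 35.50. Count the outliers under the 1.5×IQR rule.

IQR = 11.40; fences at 24.10 − 17.10 = 7.00 and 35.50 + 17.10 = 52.60.
Every value lies within the cutoffs.

0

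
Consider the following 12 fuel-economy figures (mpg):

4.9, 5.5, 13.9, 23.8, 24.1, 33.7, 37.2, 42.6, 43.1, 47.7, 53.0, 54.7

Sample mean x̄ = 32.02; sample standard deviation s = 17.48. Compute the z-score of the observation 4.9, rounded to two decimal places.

-1.55

z = (4.9 − 32.02) / 17.48 = -1.55.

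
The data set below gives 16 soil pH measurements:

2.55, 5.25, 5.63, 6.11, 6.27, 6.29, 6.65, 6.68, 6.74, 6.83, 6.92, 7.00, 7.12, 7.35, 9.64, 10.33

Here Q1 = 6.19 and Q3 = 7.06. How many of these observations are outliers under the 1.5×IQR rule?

3

IQR = 0.87; fences at 6.19 − 1.305 = 4.885 and 7.06 + 1.305 = 8.365.
Outside the cutoffs: 2.55, 9.64, 10.33.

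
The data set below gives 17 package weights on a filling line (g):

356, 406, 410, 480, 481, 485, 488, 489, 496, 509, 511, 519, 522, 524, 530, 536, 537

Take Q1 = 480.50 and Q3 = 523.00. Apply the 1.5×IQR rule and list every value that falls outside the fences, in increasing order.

IQR = Q3 − Q1 = 523.00 − 480.50 = 42.50.
Lower fence = Q1 − 1.5·IQR = 480.50 − 63.75 = 416.75.
Upper fence = Q3 + 1.5·IQR = 523.00 + 63.75 = 586.75.
356 < 416.75 → outlier.
406 < 416.75 → outlier.
410 < 416.75 → outlier.
All remaining values lie within [416.75, 586.75].

356, 406, 410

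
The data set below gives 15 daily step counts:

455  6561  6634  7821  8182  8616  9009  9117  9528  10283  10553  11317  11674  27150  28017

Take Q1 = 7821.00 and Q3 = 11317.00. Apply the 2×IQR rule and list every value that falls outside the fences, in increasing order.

IQR = Q3 − Q1 = 11317.00 − 7821.00 = 3496.00.
Lower fence = Q1 − 2·IQR = 7821.00 − 6992.00 = 829.00.
Upper fence = Q3 + 2·IQR = 11317.00 + 6992.00 = 18309.00.
455 < 829.00 → outlier.
27150 > 18309.00 → outlier.
28017 > 18309.00 → outlier.
All remaining values lie within [829.00, 18309.00].

455, 27150, 28017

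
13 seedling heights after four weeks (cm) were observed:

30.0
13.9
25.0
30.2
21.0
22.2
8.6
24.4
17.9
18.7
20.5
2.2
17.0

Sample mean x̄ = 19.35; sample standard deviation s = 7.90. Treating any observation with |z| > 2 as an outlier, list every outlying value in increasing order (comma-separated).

Cutoffs at x̄ ± 2s: 19.35 ± 2·7.90 = [3.55, 35.15].
2.2: z = -2.17, |z| > 2 → outlier.
Every other value lies within [3.55, 35.15].

2.2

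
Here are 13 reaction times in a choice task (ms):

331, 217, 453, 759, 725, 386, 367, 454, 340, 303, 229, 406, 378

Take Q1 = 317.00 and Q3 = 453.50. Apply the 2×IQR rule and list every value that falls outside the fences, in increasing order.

IQR = Q3 − Q1 = 453.50 − 317.00 = 136.50.
Lower fence = Q1 − 2·IQR = 317.00 − 273.00 = 44.00.
Upper fence = Q3 + 2·IQR = 453.50 + 273.00 = 726.50.
759 > 726.50 → outlier.
All remaining values lie within [44.00, 726.50].

759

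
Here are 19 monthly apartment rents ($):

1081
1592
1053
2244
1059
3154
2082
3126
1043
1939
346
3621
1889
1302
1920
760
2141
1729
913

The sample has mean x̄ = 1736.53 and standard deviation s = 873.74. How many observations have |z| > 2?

Cutoffs: x̄ ± 2s = [-10.95, 3484.01].
Outside the cutoffs: 3621.

1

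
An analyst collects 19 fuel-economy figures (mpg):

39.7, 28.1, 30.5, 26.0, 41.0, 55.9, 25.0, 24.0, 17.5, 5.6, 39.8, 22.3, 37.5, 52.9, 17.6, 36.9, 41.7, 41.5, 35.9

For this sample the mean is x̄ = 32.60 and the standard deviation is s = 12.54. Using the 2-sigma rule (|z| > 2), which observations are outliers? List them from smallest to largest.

5.6

Cutoffs at x̄ ± 2s: 32.60 ± 2·12.54 = [7.52, 57.68].
5.6: z = -2.15, |z| > 2 → outlier.
Every other value lies within [7.52, 57.68].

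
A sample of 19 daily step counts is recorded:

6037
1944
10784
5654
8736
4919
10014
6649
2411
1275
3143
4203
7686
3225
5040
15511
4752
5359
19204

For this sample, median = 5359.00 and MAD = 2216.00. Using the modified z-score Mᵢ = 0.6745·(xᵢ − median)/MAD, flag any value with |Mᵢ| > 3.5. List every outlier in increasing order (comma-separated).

|Mᵢ| > 3.5 ⇔ |xᵢ − 5359.00| > 3.5·2216.00/0.6745 = 11498.89.
So outliers lie outside [-6139.89, 16857.89].
19204: M = 4.21 → outlier.

19204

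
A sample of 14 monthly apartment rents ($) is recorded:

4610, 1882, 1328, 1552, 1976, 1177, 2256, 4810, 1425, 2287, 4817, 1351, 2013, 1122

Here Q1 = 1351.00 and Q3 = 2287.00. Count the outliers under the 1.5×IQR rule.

3

IQR = 936.00; fences at 1351.00 − 1404.00 = -53.00 and 2287.00 + 1404.00 = 3691.00.
Outside the cutoffs: 4610, 4810, 4817.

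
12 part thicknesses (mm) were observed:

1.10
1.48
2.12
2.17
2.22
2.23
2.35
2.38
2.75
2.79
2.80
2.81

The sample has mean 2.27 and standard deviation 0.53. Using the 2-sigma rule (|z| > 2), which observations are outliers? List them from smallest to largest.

Cutoffs at x̄ ± 2s: 2.27 ± 2·0.53 = [1.21, 3.33].
1.10: z = -2.21, |z| > 2 → outlier.
Every other value lies within [1.21, 3.33].

1.10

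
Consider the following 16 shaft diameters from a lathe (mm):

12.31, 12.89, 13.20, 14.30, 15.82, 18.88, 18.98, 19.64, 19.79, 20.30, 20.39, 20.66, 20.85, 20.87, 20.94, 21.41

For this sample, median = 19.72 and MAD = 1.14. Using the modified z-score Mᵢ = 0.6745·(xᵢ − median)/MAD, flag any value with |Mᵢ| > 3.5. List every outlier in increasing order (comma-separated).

|Mᵢ| > 3.5 ⇔ |xᵢ − 19.72| > 3.5·1.14/0.6745 = 5.92.
So outliers lie outside [13.80, 25.64].
12.31: M = -4.38 → outlier.
12.89: M = -4.04 → outlier.
13.20: M = -3.86 → outlier.

12.31, 12.89, 13.20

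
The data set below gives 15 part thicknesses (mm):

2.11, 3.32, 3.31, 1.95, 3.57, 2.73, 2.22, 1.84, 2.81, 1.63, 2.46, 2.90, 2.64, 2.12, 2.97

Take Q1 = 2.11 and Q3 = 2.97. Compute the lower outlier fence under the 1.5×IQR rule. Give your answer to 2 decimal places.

IQR = Q3 − Q1 = 2.97 − 2.11 = 0.86.
Lower fence = Q1 − 1.5·IQR = 2.11 − 1.29 = 0.82.
Upper fence = Q3 + 1.5·IQR = 2.97 + 1.29 = 4.26.

0.82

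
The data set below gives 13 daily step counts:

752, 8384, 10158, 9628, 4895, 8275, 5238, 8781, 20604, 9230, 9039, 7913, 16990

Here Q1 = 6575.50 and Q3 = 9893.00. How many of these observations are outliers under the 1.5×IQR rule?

IQR = 3317.50; fences at 6575.50 − 4976.25 = 1599.25 and 9893.00 + 4976.25 = 14869.25.
Outside the cutoffs: 752, 16990, 20604.

3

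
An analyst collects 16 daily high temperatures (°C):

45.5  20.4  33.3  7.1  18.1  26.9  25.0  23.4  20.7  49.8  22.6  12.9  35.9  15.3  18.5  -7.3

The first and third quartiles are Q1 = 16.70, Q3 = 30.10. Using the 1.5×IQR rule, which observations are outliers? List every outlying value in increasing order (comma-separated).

IQR = Q3 − Q1 = 30.10 − 16.70 = 13.40.
Lower fence = Q1 − 1.5·IQR = 16.70 − 20.10 = -3.40.
Upper fence = Q3 + 1.5·IQR = 30.10 + 20.10 = 50.20.
-7.3 < -3.40 → outlier.
All remaining values lie within [-3.40, 50.20].

-7.3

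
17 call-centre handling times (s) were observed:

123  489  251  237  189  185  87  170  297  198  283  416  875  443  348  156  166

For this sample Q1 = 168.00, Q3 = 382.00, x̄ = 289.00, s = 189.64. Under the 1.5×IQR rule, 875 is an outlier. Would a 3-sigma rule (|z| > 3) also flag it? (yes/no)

yes

z = (875 − 289.00) / 189.64 = 3.09.
|z| = 3.09 > 3.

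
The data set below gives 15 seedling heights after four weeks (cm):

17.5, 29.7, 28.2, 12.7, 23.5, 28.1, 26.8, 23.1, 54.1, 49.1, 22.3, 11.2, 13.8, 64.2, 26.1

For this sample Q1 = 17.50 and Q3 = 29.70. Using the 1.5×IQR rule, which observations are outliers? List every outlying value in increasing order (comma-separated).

49.1, 54.1, 64.2

IQR = Q3 − Q1 = 29.70 − 17.50 = 12.20.
Lower fence = Q1 − 1.5·IQR = 17.50 − 18.30 = -0.80.
Upper fence = Q3 + 1.5·IQR = 29.70 + 18.30 = 48.00.
49.1 > 48.00 → outlier.
54.1 > 48.00 → outlier.
64.2 > 48.00 → outlier.
All remaining values lie within [-0.80, 48.00].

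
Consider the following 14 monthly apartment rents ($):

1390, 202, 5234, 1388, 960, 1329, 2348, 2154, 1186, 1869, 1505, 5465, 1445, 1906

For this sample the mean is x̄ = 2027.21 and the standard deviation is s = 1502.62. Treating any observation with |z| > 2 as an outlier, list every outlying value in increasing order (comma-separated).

Cutoffs at x̄ ± 2s: 2027.21 ± 2·1502.62 = [-978.03, 5032.45].
5234: z = 2.13, |z| > 2 → outlier.
5465: z = 2.29, |z| > 2 → outlier.
Every other value lies within [-978.03, 5032.45].

5234, 5465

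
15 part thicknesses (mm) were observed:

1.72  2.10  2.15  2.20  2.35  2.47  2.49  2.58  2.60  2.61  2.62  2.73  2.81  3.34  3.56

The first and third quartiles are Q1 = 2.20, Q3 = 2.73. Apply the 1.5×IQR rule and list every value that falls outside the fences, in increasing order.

3.56

IQR = Q3 − Q1 = 2.73 − 2.20 = 0.53.
Lower fence = Q1 − 1.5·IQR = 2.20 − 0.795 = 1.405.
Upper fence = Q3 + 1.5·IQR = 2.73 + 0.795 = 3.525.
3.56 > 3.525 → outlier.
All remaining values lie within [1.405, 3.525].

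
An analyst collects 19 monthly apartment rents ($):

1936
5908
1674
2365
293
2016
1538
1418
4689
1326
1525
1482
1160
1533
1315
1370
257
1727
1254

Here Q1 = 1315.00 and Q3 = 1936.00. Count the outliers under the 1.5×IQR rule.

IQR = 621.00; fences at 1315.00 − 931.50 = 383.50 and 1936.00 + 931.50 = 2867.50.
Outside the cutoffs: 257, 293, 4689, 5908.

4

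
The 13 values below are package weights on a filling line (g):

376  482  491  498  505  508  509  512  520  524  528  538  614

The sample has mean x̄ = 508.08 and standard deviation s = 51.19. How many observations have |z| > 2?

2

Cutoffs: x̄ ± 2s = [405.70, 610.46].
Outside the cutoffs: 376, 614.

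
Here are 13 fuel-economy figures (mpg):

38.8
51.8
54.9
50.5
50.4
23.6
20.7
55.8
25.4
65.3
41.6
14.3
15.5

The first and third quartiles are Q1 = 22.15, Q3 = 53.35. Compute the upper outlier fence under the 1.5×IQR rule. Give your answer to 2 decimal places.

100.15

IQR = Q3 − Q1 = 53.35 − 22.15 = 31.20.
Lower fence = Q1 − 1.5·IQR = 22.15 − 46.80 = -24.65.
Upper fence = Q3 + 1.5·IQR = 53.35 + 46.80 = 100.15.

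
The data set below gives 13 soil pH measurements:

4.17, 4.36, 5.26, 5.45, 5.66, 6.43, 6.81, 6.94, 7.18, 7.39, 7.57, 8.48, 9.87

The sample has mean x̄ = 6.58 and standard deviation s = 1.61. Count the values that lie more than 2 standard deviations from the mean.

1

Cutoffs: x̄ ± 2s = [3.36, 9.80].
Outside the cutoffs: 9.87.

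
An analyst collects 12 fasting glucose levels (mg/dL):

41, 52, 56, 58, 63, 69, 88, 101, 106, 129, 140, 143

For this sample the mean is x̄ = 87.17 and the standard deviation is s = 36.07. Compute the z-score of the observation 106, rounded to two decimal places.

z = (106 − 87.17) / 36.07 = 0.52.

0.52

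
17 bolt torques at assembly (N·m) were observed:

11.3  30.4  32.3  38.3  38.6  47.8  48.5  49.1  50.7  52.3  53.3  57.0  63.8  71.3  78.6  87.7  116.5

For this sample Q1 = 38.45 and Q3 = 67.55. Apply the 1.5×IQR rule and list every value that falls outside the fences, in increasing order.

116.5

IQR = Q3 − Q1 = 67.55 − 38.45 = 29.10.
Lower fence = Q1 − 1.5·IQR = 38.45 − 43.65 = -5.20.
Upper fence = Q3 + 1.5·IQR = 67.55 + 43.65 = 111.20.
116.5 > 111.20 → outlier.
All remaining values lie within [-5.20, 111.20].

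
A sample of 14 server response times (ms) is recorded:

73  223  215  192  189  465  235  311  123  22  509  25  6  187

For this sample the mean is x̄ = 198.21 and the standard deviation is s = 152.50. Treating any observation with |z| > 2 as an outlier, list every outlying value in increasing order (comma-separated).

Cutoffs at x̄ ± 2s: 198.21 ± 2·152.50 = [-106.79, 503.21].
509: z = 2.04, |z| > 2 → outlier.
Every other value lies within [-106.79, 503.21].

509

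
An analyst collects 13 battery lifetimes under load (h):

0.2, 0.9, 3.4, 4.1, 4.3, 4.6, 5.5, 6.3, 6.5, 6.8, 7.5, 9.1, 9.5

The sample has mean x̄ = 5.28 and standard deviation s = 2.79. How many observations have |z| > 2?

0

Cutoffs: x̄ ± 2s = [-0.30, 10.86].
Every value lies within the cutoffs.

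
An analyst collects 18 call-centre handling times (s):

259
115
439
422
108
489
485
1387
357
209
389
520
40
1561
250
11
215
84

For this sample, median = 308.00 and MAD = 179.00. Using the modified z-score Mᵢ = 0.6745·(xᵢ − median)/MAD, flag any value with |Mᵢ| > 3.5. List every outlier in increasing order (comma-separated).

|Mᵢ| > 3.5 ⇔ |xᵢ − 308.00| > 3.5·179.00/0.6745 = 928.84.
So outliers lie outside [-620.84, 1236.84].
1387: M = 4.07 → outlier.
1561: M = 4.72 → outlier.

1387, 1561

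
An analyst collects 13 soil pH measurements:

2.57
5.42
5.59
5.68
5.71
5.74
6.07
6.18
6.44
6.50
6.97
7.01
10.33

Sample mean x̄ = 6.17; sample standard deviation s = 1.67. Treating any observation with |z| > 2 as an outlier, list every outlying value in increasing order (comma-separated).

Cutoffs at x̄ ± 2s: 6.17 ± 2·1.67 = [2.83, 9.51].
2.57: z = -2.16, |z| > 2 → outlier.
10.33: z = 2.49, |z| > 2 → outlier.
Every other value lies within [2.83, 9.51].

2.57, 10.33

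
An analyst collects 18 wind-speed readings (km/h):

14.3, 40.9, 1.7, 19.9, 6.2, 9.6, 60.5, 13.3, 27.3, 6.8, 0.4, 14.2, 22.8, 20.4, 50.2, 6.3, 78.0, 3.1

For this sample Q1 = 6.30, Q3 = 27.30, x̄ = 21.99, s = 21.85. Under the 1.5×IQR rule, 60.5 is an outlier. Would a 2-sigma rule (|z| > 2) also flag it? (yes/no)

no

z = (60.5 − 21.99) / 21.85 = 1.76.
|z| = 1.76 ≤ 2.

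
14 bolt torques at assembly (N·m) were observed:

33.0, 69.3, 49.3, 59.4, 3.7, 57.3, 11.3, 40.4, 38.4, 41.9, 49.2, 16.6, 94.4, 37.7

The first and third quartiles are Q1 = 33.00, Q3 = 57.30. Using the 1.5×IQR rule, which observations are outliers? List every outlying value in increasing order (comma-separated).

IQR = Q3 − Q1 = 57.30 − 33.00 = 24.30.
Lower fence = Q1 − 1.5·IQR = 33.00 − 36.45 = -3.45.
Upper fence = Q3 + 1.5·IQR = 57.30 + 36.45 = 93.75.
94.4 > 93.75 → outlier.
All remaining values lie within [-3.45, 93.75].

94.4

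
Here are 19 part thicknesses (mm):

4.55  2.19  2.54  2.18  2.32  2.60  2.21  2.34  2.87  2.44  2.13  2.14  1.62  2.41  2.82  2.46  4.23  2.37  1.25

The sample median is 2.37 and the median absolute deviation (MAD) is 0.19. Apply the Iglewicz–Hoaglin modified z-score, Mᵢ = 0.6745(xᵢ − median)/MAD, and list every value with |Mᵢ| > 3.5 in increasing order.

1.25, 4.23, 4.55

|Mᵢ| > 3.5 ⇔ |xᵢ − 2.37| > 3.5·0.19/0.6745 = 0.99.
So outliers lie outside [1.38, 3.36].
1.25: M = -3.98 → outlier.
4.23: M = 6.60 → outlier.
4.55: M = 7.74 → outlier.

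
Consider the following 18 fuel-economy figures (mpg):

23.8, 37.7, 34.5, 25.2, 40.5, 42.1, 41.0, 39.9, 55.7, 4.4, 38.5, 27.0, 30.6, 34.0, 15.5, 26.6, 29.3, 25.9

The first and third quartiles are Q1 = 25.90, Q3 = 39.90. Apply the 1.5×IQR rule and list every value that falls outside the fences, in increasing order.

IQR = Q3 − Q1 = 39.90 − 25.90 = 14.00.
Lower fence = Q1 − 1.5·IQR = 25.90 − 21.00 = 4.90.
Upper fence = Q3 + 1.5·IQR = 39.90 + 21.00 = 60.90.
4.4 < 4.90 → outlier.
All remaining values lie within [4.90, 60.90].

4.4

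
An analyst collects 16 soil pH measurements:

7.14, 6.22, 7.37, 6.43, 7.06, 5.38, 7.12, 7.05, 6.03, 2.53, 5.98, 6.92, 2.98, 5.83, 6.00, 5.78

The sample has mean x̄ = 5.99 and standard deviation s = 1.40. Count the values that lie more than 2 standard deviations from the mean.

2

Cutoffs: x̄ ± 2s = [3.19, 8.79].
Outside the cutoffs: 2.53, 2.98.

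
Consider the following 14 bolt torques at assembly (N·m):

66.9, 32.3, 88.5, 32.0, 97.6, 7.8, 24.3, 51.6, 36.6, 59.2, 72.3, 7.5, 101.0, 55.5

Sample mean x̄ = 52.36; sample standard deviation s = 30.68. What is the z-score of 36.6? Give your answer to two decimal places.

-0.51

z = (36.6 − 52.36) / 30.68 = -0.51.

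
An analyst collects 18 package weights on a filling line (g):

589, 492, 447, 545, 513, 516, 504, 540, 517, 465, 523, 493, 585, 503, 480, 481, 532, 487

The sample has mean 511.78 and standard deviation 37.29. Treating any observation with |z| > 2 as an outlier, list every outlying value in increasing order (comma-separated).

Cutoffs at x̄ ± 2s: 511.78 ± 2·37.29 = [437.20, 586.36].
589: z = 2.07, |z| > 2 → outlier.
Every other value lies within [437.20, 586.36].

589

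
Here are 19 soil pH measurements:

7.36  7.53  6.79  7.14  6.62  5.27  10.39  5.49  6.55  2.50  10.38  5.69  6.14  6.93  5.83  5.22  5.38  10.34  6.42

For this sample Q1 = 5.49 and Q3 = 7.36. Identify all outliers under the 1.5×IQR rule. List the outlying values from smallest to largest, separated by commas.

IQR = Q3 − Q1 = 7.36 − 5.49 = 1.87.
Lower fence = Q1 − 1.5·IQR = 5.49 − 2.805 = 2.685.
Upper fence = Q3 + 1.5·IQR = 7.36 + 2.805 = 10.165.
2.50 < 2.685 → outlier.
10.34 > 10.165 → outlier.
10.38 > 10.165 → outlier.
10.39 > 10.165 → outlier.
All remaining values lie within [2.685, 10.165].

2.50, 10.34, 10.38, 10.39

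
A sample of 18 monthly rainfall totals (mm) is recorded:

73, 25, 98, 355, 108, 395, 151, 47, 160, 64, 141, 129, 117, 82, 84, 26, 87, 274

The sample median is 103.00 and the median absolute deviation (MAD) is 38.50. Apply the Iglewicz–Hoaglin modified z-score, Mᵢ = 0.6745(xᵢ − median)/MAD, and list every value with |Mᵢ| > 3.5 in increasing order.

|Mᵢ| > 3.5 ⇔ |xᵢ − 103.00| > 3.5·38.50/0.6745 = 199.78.
So outliers lie outside [-96.78, 302.78].
355: M = 4.41 → outlier.
395: M = 5.12 → outlier.

355, 395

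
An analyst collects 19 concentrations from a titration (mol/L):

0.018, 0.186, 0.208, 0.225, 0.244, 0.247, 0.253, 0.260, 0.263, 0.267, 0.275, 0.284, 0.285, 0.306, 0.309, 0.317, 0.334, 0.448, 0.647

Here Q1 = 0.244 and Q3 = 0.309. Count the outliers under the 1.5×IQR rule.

3

IQR = 0.065; fences at 0.244 − 0.0975 = 0.1465 and 0.309 + 0.0975 = 0.4065.
Outside the cutoffs: 0.018, 0.448, 0.647.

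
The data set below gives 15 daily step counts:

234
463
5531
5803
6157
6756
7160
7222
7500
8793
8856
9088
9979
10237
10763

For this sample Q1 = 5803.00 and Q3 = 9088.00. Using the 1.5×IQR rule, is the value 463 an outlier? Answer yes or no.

IQR = Q3 − Q1 = 9088.00 − 5803.00 = 3285.00.
Lower fence = Q1 − 1.5·IQR = 5803.00 − 4927.50 = 875.50.
Upper fence = Q3 + 1.5·IQR = 9088.00 + 4927.50 = 14015.50.
463 lies below the lower fence.

yes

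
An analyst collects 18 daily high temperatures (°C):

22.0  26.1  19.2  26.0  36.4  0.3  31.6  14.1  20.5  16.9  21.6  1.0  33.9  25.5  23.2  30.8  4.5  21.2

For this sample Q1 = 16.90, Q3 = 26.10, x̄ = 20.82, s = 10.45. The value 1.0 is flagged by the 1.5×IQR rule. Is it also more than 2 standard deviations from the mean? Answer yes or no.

no

z = (1.0 − 20.82) / 10.45 = -1.90.
|z| = 1.90 ≤ 2.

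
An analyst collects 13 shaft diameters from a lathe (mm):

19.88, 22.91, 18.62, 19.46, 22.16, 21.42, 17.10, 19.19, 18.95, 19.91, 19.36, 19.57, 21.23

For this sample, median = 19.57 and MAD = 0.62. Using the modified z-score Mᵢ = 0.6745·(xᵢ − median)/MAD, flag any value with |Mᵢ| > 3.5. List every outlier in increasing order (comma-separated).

22.91

|Mᵢ| > 3.5 ⇔ |xᵢ − 19.57| > 3.5·0.62/0.6745 = 3.22.
So outliers lie outside [16.35, 22.79].
22.91: M = 3.63 → outlier.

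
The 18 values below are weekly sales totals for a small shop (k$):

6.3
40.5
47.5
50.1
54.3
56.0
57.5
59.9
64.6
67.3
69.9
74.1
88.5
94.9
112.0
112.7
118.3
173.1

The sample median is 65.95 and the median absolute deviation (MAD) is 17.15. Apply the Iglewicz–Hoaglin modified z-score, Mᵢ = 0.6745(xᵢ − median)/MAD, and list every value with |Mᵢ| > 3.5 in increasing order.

|Mᵢ| > 3.5 ⇔ |xᵢ − 65.95| > 3.5·17.15/0.6745 = 88.99.
So outliers lie outside [-23.04, 154.94].
173.1: M = 4.21 → outlier.

173.1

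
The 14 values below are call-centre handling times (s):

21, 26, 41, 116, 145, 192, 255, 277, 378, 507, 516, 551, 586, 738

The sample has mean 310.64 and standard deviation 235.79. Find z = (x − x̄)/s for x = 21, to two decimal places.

-1.23

z = (21 − 310.64) / 235.79 = -1.23.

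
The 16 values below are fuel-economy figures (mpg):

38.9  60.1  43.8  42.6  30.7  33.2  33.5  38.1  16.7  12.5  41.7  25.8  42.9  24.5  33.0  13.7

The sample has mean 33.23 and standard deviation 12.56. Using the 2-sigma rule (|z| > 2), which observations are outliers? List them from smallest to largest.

60.1

Cutoffs at x̄ ± 2s: 33.23 ± 2·12.56 = [8.11, 58.35].
60.1: z = 2.14, |z| > 2 → outlier.
Every other value lies within [8.11, 58.35].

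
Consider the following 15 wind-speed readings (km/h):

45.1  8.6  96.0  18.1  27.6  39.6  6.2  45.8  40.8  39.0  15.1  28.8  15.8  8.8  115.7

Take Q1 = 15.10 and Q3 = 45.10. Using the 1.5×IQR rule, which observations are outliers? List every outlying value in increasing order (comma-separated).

96.0, 115.7

IQR = Q3 − Q1 = 45.10 − 15.10 = 30.00.
Lower fence = Q1 − 1.5·IQR = 15.10 − 45.00 = -29.90.
Upper fence = Q3 + 1.5·IQR = 45.10 + 45.00 = 90.10.
96.0 > 90.10 → outlier.
115.7 > 90.10 → outlier.
All remaining values lie within [-29.90, 90.10].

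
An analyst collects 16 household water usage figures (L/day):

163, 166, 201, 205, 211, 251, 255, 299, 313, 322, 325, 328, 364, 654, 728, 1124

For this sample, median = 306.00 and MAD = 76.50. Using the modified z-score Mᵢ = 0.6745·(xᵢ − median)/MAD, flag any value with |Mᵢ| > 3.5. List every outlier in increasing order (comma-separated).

728, 1124

|Mᵢ| > 3.5 ⇔ |xᵢ − 306.00| > 3.5·76.50/0.6745 = 396.96.
So outliers lie outside [-90.96, 702.96].
728: M = 3.72 → outlier.
1124: M = 7.21 → outlier.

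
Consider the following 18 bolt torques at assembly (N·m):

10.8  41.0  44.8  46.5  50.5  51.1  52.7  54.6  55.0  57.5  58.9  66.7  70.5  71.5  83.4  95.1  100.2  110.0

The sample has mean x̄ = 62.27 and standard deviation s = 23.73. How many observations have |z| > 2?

2

Cutoffs: x̄ ± 2s = [14.81, 109.73].
Outside the cutoffs: 10.8, 110.0.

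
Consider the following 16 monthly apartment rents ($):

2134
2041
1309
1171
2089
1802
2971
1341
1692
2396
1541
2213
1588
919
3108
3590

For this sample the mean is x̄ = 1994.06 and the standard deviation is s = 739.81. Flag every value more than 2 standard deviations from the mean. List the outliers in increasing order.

3590

Cutoffs at x̄ ± 2s: 1994.06 ± 2·739.81 = [514.44, 3473.68].
3590: z = 2.16, |z| > 2 → outlier.
Every other value lies within [514.44, 3473.68].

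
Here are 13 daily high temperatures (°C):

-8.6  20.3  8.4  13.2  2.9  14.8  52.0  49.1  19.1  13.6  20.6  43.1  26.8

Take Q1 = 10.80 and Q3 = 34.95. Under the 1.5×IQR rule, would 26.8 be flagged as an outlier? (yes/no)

no

IQR = Q3 − Q1 = 34.95 − 10.80 = 24.15.
Lower fence = Q1 − 1.5·IQR = 10.80 − 36.225 = -25.425.
Upper fence = Q3 + 1.5·IQR = 34.95 + 36.225 = 71.175.
26.8 lies within [-25.425, 71.175].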